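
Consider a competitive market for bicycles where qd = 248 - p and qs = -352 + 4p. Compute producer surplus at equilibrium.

Equilibrium: 248 - p = -352 + 4p gives p* = 120, q* = 128.
Supply starts at p = 88 (where qs = 0).
PS = ½(120 − 88)(128) = 2048.

Producer surplus = 2048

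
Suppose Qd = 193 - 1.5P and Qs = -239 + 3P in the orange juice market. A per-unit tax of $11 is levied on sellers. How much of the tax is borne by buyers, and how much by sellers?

Pre-tax equilibrium: P* = 96, Q* = 49.
Tax on sellers shifts supply to Qs = -239 + 3(P − 11) = -272 + 3P.
193 - 1.5P = -272 + 3P gives buyer price Pb = 310/3; sellers receive Ps = 310/3 − 11 = 277/3.
New quantity: Q = 193 − 1.5(310/3) = 38.
Buyer burden = 310/3 − 96 = 22/3; seller burden = 96 − 277/3 = 11/3.

Buyers bear 22/3, sellers bear 11/3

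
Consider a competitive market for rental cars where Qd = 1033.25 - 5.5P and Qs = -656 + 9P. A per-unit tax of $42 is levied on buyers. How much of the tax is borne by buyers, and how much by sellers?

Pre-tax equilibrium: P* = 116.5, Q* = 392.5.
Tax on buyers shifts demand to Qd = 1033.25 − 5.5(P + 42) = 802.25 - 5.5P.
802.25 - 5.5P = -656 + 9P gives seller price Ps = 5833/58; buyers pay Pb = 5833/58 + 42 = 8269/58.
New quantity: Q = 1033.25 − 5.5(8269/58) = 14449/58.
Buyer burden = 8269/58 − 116.5 = 756/29; seller burden = 116.5 − 5833/58 = 462/29.

Buyers bear 756/29, sellers bear 462/29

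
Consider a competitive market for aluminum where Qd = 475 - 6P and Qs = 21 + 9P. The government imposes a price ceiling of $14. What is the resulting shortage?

Equilibrium price would be P* = 454/15, so the ceiling at 14 binds.
At P = 14: Qd = 475 − 6(14) = 391, Qs = 21 + 9(14) = 147.
Shortage = 391 − 147 = 244.

Shortage = 244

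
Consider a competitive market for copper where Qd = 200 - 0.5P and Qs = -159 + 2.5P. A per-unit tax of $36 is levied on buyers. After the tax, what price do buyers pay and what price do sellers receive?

Buyers pay 449/3, sellers receive 341/3

Pre-tax equilibrium: P* = 359/3, Q* = 841/6.
Tax on buyers shifts demand to Qd = 200 − 0.5(P + 36) = 182 - 0.5P.
182 - 0.5P = -159 + 2.5P gives seller price Ps = 341/3; buyers pay Pb = 341/3 + 36 = 449/3.
New quantity: Q = 200 − 0.5(449/3) = 751/6.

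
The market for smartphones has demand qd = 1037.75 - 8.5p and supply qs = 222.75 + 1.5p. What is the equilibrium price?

p* = 81.5

Set qd = qs: 1037.75 - 8.5p = 222.75 + 1.5p.
815 = 10p, so p* = 81.5.
q* = 1037.75 − 8.5(81.5) = 345.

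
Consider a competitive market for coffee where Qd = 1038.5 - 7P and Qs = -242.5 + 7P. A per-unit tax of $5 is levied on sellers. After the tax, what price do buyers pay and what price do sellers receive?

Pre-tax equilibrium: P* = 91.5, Q* = 398.
Tax on sellers shifts supply to Qs = -242.5 + 7(P − 5) = -277.5 + 7P.
1038.5 - 7P = -277.5 + 7P gives buyer price Pb = 94; sellers receive Ps = 94 − 5 = 89.
New quantity: Q = 1038.5 − 7(94) = 380.5.

Buyers pay $94, sellers receive $89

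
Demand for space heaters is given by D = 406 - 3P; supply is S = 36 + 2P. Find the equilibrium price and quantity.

P* = 74, Q* = 184

Set D = S: 406 - 3P = 36 + 2P.
370 = 5P, so P* = 74.
Q* = 406 − 3(74) = 184.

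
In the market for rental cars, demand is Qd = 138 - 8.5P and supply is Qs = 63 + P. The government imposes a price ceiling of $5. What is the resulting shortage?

Equilibrium price would be P* = 150/19, so the ceiling at 5 binds.
At P = 5: Qd = 138 − 8.5(5) = 95.5, Qs = 63 + 1(5) = 68.
Shortage = 95.5 − 68 = 27.5.

Shortage = 27.5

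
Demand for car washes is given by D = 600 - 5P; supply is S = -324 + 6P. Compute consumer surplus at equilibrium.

Consumer surplus = 3240

Equilibrium: 600 - 5P = -324 + 6P gives P* = 84, Q* = 180.
Demand choke price (D = 0): P = 120.
CS = ½(120 − 84)(180) = 3240.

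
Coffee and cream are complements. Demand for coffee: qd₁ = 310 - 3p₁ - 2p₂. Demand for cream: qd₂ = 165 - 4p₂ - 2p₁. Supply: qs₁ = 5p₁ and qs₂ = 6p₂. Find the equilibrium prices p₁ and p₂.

p₁ = 1385/38, p₂ = 175/19

Market 1: 310 - 3p₁ - 2p₂ = 5p₁ → 8p₁ + 2p₂ = 310.
Market 2: 10p₂ + 2p₁ = 165.
Eliminating p₂: 10×(1) − 2×(2) gives 76p₁ = 2770, so p₁ = 1385/38.
Back-substitute into (2): p₂ = (165 − 2×1385/38) / 10 = 175/19.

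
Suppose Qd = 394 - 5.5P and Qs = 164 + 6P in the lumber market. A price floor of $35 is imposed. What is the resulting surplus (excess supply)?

Equilibrium price would be P* = 20, so the floor at 35 binds.
At P = 35: Qd = 201.5, Qs = 374.
Surplus = 374 − 201.5 = 172.5.

Surplus = 172.5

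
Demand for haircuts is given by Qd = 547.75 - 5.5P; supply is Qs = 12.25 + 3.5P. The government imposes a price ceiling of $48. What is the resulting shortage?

Shortage = 103.5

Equilibrium price would be P* = 59.5, so the ceiling at 48 binds.
At P = 48: Qd = 547.75 − 5.5(48) = 283.75, Qs = 12.25 + 3.5(48) = 180.25.
Shortage = 283.75 − 180.25 = 103.5.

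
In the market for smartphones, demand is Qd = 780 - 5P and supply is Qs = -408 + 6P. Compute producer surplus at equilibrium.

Producer surplus = 4800

Equilibrium: 780 - 5P = -408 + 6P gives P* = 108, Q* = 240.
Supply starts at P = 68 (where Qs = 0).
PS = ½(108 − 68)(240) = 4800.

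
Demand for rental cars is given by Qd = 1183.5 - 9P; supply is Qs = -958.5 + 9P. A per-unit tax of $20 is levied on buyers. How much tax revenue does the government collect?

Tax revenue = 450

Pre-tax equilibrium: P* = 119, Q* = 112.5.
Tax on buyers shifts demand to Qd = 1183.5 − 9(P + 20) = 1003.5 - 9P.
1003.5 - 9P = -958.5 + 9P gives seller price Ps = 109; buyers pay Pb = 109 + 20 = 129.
New quantity: Q = 1183.5 − 9(129) = 22.5.
Revenue = 20 × 22.5 = 450.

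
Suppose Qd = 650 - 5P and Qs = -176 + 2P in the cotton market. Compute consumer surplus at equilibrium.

Consumer surplus = 360

Equilibrium: 650 - 5P = -176 + 2P gives P* = 118, Q* = 60.
Demand choke price (Qd = 0): P = 130.
CS = ½(130 − 118)(60) = 360.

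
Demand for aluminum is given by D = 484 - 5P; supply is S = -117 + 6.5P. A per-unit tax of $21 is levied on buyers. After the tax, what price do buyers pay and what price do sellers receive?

Pre-tax equilibrium: P* = 1202/23, Q* = 5122/23.
Tax on buyers shifts demand to D = 484 − 5(P + 21) = 379 - 5P.
379 - 5P = -117 + 6.5P gives seller price Ps = 992/23; buyers pay Pb = 992/23 + 21 = 1475/23.
New quantity: Q = 484 − 5(1475/23) = 3757/23.

Buyers pay 1475/23, sellers receive 992/23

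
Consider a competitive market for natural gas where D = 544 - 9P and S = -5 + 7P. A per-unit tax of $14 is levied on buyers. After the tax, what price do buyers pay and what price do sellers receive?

Pre-tax equilibrium: P* = 34.3125, Q* = 235.1875.
Tax on buyers shifts demand to D = 544 − 9(P + 14) = 418 - 9P.
418 - 9P = -5 + 7P gives seller price Ps = 26.4375; buyers pay Pb = 26.4375 + 14 = 40.4375.
New quantity: Q = 544 − 9(40.4375) = 180.0625.

Buyers pay $40.4375, sellers receive $26.4375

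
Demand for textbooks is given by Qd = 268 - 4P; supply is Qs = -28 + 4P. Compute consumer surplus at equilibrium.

Consumer surplus = 1800

Equilibrium: 268 - 4P = -28 + 4P gives P* = 37, Q* = 120.
Demand choke price (Qd = 0): P = 67.
CS = ½(67 − 37)(120) = 1800.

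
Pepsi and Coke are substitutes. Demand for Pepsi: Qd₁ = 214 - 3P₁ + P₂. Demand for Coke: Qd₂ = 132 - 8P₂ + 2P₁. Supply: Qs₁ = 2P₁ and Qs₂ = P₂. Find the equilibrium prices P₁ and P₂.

Market 1: 214 - 3P₁ + P₂ = 2P₁ → 5P₁ - P₂ = 214.
Market 2: 9P₂ - 2P₁ = 132.
Eliminating P₂: 9×(1) + 1×(2) gives 43P₁ = 2058, so P₁ = 2058/43.
Back-substitute into (2): P₂ = (132 + 2×2058/43) / 9 = 1088/43.

P₁ = 2058/43, P₂ = 1088/43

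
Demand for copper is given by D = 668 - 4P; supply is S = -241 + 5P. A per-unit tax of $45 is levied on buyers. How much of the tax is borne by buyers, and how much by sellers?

Pre-tax equilibrium: P* = 101, Q* = 264.
Tax on buyers shifts demand to D = 668 − 4(P + 45) = 488 - 4P.
488 - 4P = -241 + 5P gives seller price Ps = 81; buyers pay Pb = 81 + 45 = 126.
New quantity: Q = 668 − 4(126) = 164.
Buyer burden = 126 − 101 = 25; seller burden = 101 − 81 = 20.

Buyers bear $25, sellers bear $20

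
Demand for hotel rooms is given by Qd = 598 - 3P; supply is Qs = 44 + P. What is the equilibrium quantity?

Set Qd = Qs: 598 - 3P = 44 + P.
554 = 4P, so P* = 138.5.
Q* = 598 − 3(138.5) = 182.5.

Q* = 182.5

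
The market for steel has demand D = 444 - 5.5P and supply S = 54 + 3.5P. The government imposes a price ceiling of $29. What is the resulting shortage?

Shortage = 129

Equilibrium price would be P* = 130/3, so the ceiling at 29 binds.
At P = 29: D = 444 − 5.5(29) = 284.5, S = 54 + 3.5(29) = 155.5.
Shortage = 284.5 − 155.5 = 129.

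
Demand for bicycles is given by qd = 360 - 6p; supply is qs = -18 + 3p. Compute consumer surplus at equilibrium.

Consumer surplus = 972

Equilibrium: 360 - 6p = -18 + 3p gives p* = 42, q* = 108.
Demand choke price (qd = 0): p = 60.
CS = ½(60 − 42)(108) = 972.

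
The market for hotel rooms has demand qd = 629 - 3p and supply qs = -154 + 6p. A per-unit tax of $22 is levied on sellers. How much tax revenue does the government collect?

Tax revenue = 7128

Pre-tax equilibrium: p* = 87, q* = 368.
Tax on sellers shifts supply to qs = -154 + 6(p − 22) = -286 + 6p.
629 - 3p = -286 + 6p gives buyer price pb = 305/3; sellers receive ps = 305/3 − 22 = 239/3.
New quantity: q = 629 − 3(305/3) = 324.
Revenue = 22 × 324 = 7128.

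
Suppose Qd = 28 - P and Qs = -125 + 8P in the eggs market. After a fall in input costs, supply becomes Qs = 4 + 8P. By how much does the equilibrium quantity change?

Original equilibrium: P* = 17, Q* = 11.
New equilibrium: 28 - P = 4 + 8P, so 24 = 9P and P' = 8/3; Q' = 28 − 1(8/3) = 76/3.
Change in quantity: 76/3 − 11 = 43/3.

ΔQ = 43/3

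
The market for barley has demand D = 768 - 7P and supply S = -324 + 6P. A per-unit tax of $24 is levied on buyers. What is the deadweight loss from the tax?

Deadweight loss = 12096/13

Pre-tax equilibrium: P* = 84, Q* = 180.
Tax on buyers shifts demand to D = 768 − 7(P + 24) = 600 - 7P.
600 - 7P = -324 + 6P gives seller price Ps = 924/13; buyers pay Pb = 924/13 + 24 = 1236/13.
New quantity: Q = 768 − 7(1236/13) = 1332/13.
DWL = ½ × 24 × (180 − 1332/13) = 12096/13.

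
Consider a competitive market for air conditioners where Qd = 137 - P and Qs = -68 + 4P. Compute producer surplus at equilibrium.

Equilibrium: 137 - P = -68 + 4P gives P* = 41, Q* = 96.
Supply starts at P = 17 (where Qs = 0).
PS = ½(41 − 17)(96) = 1152.

Producer surplus = 1152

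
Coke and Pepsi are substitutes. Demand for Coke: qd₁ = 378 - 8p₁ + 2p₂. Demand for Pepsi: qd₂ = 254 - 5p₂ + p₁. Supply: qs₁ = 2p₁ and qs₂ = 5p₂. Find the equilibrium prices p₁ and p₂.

p₁ = 2144/49, p₂ = 1459/49

Market 1: 378 - 8p₁ + 2p₂ = 2p₁ → 10p₁ - 2p₂ = 378.
Market 2: 10p₂ - p₁ = 254.
Eliminating p₂: 10×(1) + 2×(2) gives 98p₁ = 4288, so p₁ = 2144/49.
Back-substitute into (2): p₂ = (254 + 1×2144/49) / 10 = 1459/49.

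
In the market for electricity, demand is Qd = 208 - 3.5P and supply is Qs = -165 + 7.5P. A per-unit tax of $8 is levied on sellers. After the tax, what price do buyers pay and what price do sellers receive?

Buyers pay 433/11, sellers receive 345/11

Pre-tax equilibrium: P* = 373/11, Q* = 1965/22.
Tax on sellers shifts supply to Qs = -165 + 7.5(P − 8) = -225 + 7.5P.
208 - 3.5P = -225 + 7.5P gives buyer price Pb = 433/11; sellers receive Ps = 433/11 − 8 = 345/11.
New quantity: Q = 208 − 3.5(433/11) = 1545/22.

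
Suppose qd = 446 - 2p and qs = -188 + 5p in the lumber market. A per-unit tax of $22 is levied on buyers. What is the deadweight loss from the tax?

Pre-tax equilibrium: p* = 634/7, q* = 1854/7.
Tax on buyers shifts demand to qd = 446 − 2(p + 22) = 402 - 2p.
402 - 2p = -188 + 5p gives seller price ps = 590/7; buyers pay pb = 590/7 + 22 = 744/7.
New quantity: q = 446 − 2(744/7) = 1634/7.
DWL = ½ × 22 × (1854/7 − 1634/7) = 2420/7.

Deadweight loss = 2420/7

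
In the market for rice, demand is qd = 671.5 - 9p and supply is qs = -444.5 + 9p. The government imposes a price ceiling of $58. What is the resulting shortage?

Shortage = 72

Equilibrium price would be p* = 62, so the ceiling at 58 binds.
At p = 58: qd = 671.5 − 9(58) = 149.5, qs = -444.5 + 9(58) = 77.5.
Shortage = 149.5 − 77.5 = 72.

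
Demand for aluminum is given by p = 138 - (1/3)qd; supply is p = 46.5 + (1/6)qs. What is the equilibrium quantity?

Set the two price expressions equal: 138 - (1/3)q = 46.5 + (1/6)q.
91.5 = 0.5q, so q* = 183.
p* = 138 − (1/3)(183) = 77.

q* = 183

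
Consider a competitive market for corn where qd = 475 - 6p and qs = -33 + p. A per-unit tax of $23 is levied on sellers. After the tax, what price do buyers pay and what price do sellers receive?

Buyers pay 531/7, sellers receive 370/7

Pre-tax equilibrium: p* = 508/7, q* = 277/7.
Tax on sellers shifts supply to qs = -33 + 1(p − 23) = -56 + p.
475 - 6p = -56 + p gives buyer price pb = 531/7; sellers receive ps = 531/7 − 23 = 370/7.
New quantity: q = 475 − 6(531/7) = 139/7.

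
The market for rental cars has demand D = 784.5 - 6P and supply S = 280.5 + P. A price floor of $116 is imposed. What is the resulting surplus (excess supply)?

Surplus = 308

Equilibrium price would be P* = 72, so the floor at 116 binds.
At P = 116: D = 88.5, S = 396.5.
Surplus = 396.5 − 88.5 = 308.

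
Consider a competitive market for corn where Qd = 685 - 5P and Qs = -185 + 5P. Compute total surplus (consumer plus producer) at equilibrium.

Equilibrium: 685 - 5P = -185 + 5P gives P* = 87, Q* = 250.
Demand choke price: P = 137; supply starts at P = 37.
CS = ½(137 − 87)(250) = 6250; PS = ½(87 − 37)(250) = 6250.

Total surplus = 12500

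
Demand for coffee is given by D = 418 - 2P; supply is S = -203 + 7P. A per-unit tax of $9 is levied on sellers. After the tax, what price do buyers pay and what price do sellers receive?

Pre-tax equilibrium: P* = 69, Q* = 280.
Tax on sellers shifts supply to S = -203 + 7(P − 9) = -266 + 7P.
418 - 2P = -266 + 7P gives buyer price Pb = 76; sellers receive Ps = 76 − 9 = 67.
New quantity: Q = 418 − 2(76) = 266.

Buyers pay $76, sellers receive $67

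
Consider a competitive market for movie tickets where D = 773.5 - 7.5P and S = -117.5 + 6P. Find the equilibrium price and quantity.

P* = 66, Q* = 278.5

Set D = S: 773.5 - 7.5P = -117.5 + 6P.
891 = 13.5P, so P* = 66.
Q* = 773.5 − 7.5(66) = 278.5.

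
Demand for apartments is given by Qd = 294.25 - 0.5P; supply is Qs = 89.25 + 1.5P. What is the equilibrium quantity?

Set Qd = Qs: 294.25 - 0.5P = 89.25 + 1.5P.
205 = 2P, so P* = 102.5.
Q* = 294.25 − 0.5(102.5) = 243.

Q* = 243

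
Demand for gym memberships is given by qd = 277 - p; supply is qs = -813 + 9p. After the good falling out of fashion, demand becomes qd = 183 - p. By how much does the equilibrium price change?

Δp = -9.4

Original equilibrium: p* = 109, q* = 168.
New equilibrium: 183 - p = -813 + 9p, so 996 = 10p and p' = 99.6; q' = 183 − 1(99.6) = 83.4.
Change in price: 99.6 − 109 = -9.4.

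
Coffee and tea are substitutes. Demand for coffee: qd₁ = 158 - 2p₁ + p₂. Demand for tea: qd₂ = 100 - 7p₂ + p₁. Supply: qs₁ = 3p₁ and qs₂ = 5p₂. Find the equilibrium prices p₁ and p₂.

p₁ = 1996/59, p₂ = 658/59

Market 1: 158 - 2p₁ + p₂ = 3p₁ → 5p₁ - p₂ = 158.
Market 2: 12p₂ - p₁ = 100.
Eliminating p₂: 12×(1) + 1×(2) gives 59p₁ = 1996, so p₁ = 1996/59.
Back-substitute into (2): p₂ = (100 + 1×1996/59) / 12 = 658/59.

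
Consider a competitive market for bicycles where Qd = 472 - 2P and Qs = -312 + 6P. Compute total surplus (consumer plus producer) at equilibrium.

Total surplus = 25392

Equilibrium: 472 - 2P = -312 + 6P gives P* = 98, Q* = 276.
Demand choke price: P = 236; supply starts at P = 52.
CS = ½(236 − 98)(276) = 19044; PS = ½(98 − 52)(276) = 6348.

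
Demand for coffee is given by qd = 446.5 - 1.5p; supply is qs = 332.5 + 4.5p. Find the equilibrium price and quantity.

p* = 19, q* = 418

Set qd = qs: 446.5 - 1.5p = 332.5 + 4.5p.
114 = 6p, so p* = 19.
q* = 446.5 − 1.5(19) = 418.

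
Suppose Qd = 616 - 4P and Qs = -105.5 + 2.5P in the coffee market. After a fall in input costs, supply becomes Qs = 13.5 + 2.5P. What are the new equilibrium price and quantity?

Original equilibrium: P* = 111, Q* = 172.
New equilibrium: 616 - 4P = 13.5 + 2.5P, so 602.5 = 6.5P and P' = 1205/13; Q' = 616 − 4(1205/13) = 3188/13.

P' = 1205/13, Q' = 3188/13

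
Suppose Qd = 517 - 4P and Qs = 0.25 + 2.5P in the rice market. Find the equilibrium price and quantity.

Set Qd = Qs: 517 - 4P = 0.25 + 2.5P.
516.75 = 6.5P, so P* = 79.5.
Q* = 517 − 4(79.5) = 199.

P* = 79.5, Q* = 199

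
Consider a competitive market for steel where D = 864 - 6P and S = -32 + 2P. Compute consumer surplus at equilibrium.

Consumer surplus = 3072

Equilibrium: 864 - 6P = -32 + 2P gives P* = 112, Q* = 192.
Demand choke price (D = 0): P = 144.
CS = ½(144 − 112)(192) = 3072.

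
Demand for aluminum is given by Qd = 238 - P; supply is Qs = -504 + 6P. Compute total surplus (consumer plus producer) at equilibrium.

Equilibrium: 238 - P = -504 + 6P gives P* = 106, Q* = 132.
Demand choke price: P = 238; supply starts at P = 84.
CS = ½(238 − 106)(132) = 8712; PS = ½(106 − 84)(132) = 1452.

Total surplus = 10164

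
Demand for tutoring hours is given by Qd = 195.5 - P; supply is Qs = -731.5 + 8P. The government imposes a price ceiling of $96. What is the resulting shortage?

Equilibrium price would be P* = 103, so the ceiling at 96 binds.
At P = 96: Qd = 195.5 − 1(96) = 99.5, Qs = -731.5 + 8(96) = 36.5.
Shortage = 99.5 − 36.5 = 63.

Shortage = 63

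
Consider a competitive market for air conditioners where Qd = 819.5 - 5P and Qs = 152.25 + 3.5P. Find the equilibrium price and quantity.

Set Qd = Qs: 819.5 - 5P = 152.25 + 3.5P.
667.25 = 8.5P, so P* = 78.5.
Q* = 819.5 − 5(78.5) = 427.

P* = 78.5, Q* = 427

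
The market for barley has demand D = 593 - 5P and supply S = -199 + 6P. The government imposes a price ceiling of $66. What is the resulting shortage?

Equilibrium price would be P* = 72, so the ceiling at 66 binds.
At P = 66: D = 593 − 5(66) = 263, S = -199 + 6(66) = 197.
Shortage = 263 − 197 = 66.

Shortage = 66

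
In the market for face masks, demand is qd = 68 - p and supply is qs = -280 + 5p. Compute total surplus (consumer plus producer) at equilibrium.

Equilibrium: 68 - p = -280 + 5p gives p* = 58, q* = 10.
Demand choke price: p = 68; supply starts at p = 56.
CS = ½(68 − 58)(10) = 50; PS = ½(58 − 56)(10) = 10.

Total surplus = 60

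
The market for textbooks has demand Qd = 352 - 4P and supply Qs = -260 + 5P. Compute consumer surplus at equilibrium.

Equilibrium: 352 - 4P = -260 + 5P gives P* = 68, Q* = 80.
Demand choke price (Qd = 0): P = 88.
CS = ½(88 − 68)(80) = 800.

Consumer surplus = 800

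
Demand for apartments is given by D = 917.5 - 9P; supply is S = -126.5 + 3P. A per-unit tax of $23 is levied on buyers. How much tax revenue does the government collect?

Pre-tax equilibrium: P* = 87, Q* = 134.5.
Tax on buyers shifts demand to D = 917.5 − 9(P + 23) = 710.5 - 9P.
710.5 - 9P = -126.5 + 3P gives seller price Ps = 69.75; buyers pay Pb = 69.75 + 23 = 92.75.
New quantity: Q = 917.5 − 9(92.75) = 82.75.
Revenue = 23 × 82.75 = 1903.25.

Tax revenue = 1903.25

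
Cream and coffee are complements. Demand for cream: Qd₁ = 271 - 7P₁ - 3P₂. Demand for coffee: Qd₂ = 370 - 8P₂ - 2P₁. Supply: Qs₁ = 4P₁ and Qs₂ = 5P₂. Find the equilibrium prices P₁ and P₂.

P₁ = 2413/137, P₂ = 3528/137

Market 1: 271 - 7P₁ - 3P₂ = 4P₁ → 11P₁ + 3P₂ = 271.
Market 2: 13P₂ + 2P₁ = 370.
Eliminating P₂: 13×(1) − 3×(2) gives 137P₁ = 2413, so P₁ = 2413/137.
Back-substitute into (2): P₂ = (370 − 2×2413/137) / 13 = 3528/137.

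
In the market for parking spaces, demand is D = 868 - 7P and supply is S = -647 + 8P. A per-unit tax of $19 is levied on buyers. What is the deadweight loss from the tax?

Pre-tax equilibrium: P* = 101, Q* = 161.
Tax on buyers shifts demand to D = 868 − 7(P + 19) = 735 - 7P.
735 - 7P = -647 + 8P gives seller price Ps = 1382/15; buyers pay Pb = 1382/15 + 19 = 1667/15.
New quantity: Q = 868 − 7(1667/15) = 1351/15.
DWL = ½ × 19 × (161 − 1351/15) = 10108/15.

Deadweight loss = 10108/15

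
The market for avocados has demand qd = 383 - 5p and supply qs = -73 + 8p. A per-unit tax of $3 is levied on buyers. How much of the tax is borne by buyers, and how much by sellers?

Pre-tax equilibrium: p* = 456/13, q* = 2699/13.
Tax on buyers shifts demand to qd = 383 − 5(p + 3) = 368 - 5p.
368 - 5p = -73 + 8p gives seller price ps = 441/13; buyers pay pb = 441/13 + 3 = 480/13.
New quantity: q = 383 − 5(480/13) = 2579/13.
Buyer burden = 480/13 − 456/13 = 24/13; seller burden = 456/13 − 441/13 = 15/13.

Buyers bear 24/13, sellers bear 15/13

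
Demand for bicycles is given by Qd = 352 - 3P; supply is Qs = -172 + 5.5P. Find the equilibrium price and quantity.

P* = 1048/17, Q* = 2840/17

Set Qd = Qs: 352 - 3P = -172 + 5.5P.
524 = 8.5P, so P* = 1048/17.
Q* = 352 − 3(1048/17) = 2840/17.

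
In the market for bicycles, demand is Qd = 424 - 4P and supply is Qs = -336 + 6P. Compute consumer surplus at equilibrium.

Consumer surplus = 1800

Equilibrium: 424 - 4P = -336 + 6P gives P* = 76, Q* = 120.
Demand choke price (Qd = 0): P = 106.
CS = ½(106 − 76)(120) = 1800.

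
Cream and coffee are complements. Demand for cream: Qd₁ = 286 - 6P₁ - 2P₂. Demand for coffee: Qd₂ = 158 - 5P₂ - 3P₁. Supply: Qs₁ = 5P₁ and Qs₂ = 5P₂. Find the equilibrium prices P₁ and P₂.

P₁ = 318/13, P₂ = 110/13

Market 1: 286 - 6P₁ - 2P₂ = 5P₁ → 11P₁ + 2P₂ = 286.
Market 2: 10P₂ + 3P₁ = 158.
Eliminating P₂: 10×(1) − 2×(2) gives 104P₁ = 2544, so P₁ = 318/13.
Back-substitute into (2): P₂ = (158 − 3×318/13) / 10 = 110/13.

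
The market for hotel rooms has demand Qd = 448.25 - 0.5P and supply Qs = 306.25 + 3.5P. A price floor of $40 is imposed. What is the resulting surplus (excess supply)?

Surplus = 18

Equilibrium price would be P* = 35.5, so the floor at 40 binds.
At P = 40: Qd = 428.25, Qs = 446.25.
Surplus = 446.25 − 428.25 = 18.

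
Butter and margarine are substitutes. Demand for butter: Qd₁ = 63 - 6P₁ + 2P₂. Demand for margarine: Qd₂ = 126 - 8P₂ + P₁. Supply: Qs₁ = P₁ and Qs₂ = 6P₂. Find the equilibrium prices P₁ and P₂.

P₁ = 11.8125, P₂ = 9.84375

Market 1: 63 - 6P₁ + 2P₂ = P₁ → 7P₁ - 2P₂ = 63.
Market 2: 14P₂ - P₁ = 126.
Eliminating P₂: 14×(1) + 2×(2) gives 96P₁ = 1134, so P₁ = 11.8125.
Back-substitute into (2): P₂ = (126 + 1×11.8125) / 14 = 9.84375.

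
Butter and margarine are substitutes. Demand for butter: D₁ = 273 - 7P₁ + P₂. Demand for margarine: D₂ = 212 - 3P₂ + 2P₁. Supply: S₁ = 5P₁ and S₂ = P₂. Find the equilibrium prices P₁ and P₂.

P₁ = 652/23, P₂ = 1545/23

Market 1: 273 - 7P₁ + P₂ = 5P₁ → 12P₁ - P₂ = 273.
Market 2: 4P₂ - 2P₁ = 212.
Eliminating P₂: 4×(1) + 1×(2) gives 46P₁ = 1304, so P₁ = 652/23.
Back-substitute into (2): P₂ = (212 + 2×652/23) / 4 = 1545/23.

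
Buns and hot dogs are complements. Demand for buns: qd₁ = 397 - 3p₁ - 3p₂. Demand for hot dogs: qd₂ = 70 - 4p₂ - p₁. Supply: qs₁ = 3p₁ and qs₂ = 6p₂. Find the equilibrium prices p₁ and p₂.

p₁ = 3760/57, p₂ = 23/57

Market 1: 397 - 3p₁ - 3p₂ = 3p₁ → 6p₁ + 3p₂ = 397.
Market 2: 10p₂ + p₁ = 70.
Eliminating p₂: 10×(1) − 3×(2) gives 57p₁ = 3760, so p₁ = 3760/57.
Back-substitute into (2): p₂ = (70 − 1×3760/57) / 10 = 23/57.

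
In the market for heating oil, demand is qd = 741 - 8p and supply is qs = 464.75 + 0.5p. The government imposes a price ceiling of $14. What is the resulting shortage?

Equilibrium price would be p* = 32.5, so the ceiling at 14 binds.
At p = 14: qd = 741 − 8(14) = 629, qs = 464.75 + 0.5(14) = 471.75.
Shortage = 629 − 471.75 = 157.25.

Shortage = 157.25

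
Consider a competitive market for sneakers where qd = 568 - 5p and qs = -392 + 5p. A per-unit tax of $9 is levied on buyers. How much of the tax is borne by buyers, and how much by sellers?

Pre-tax equilibrium: p* = 96, q* = 88.
Tax on buyers shifts demand to qd = 568 − 5(p + 9) = 523 - 5p.
523 - 5p = -392 + 5p gives seller price ps = 91.5; buyers pay pb = 91.5 + 9 = 100.5.
New quantity: q = 568 − 5(100.5) = 65.5.
Buyer burden = 100.5 − 96 = 4.5; seller burden = 96 − 91.5 = 4.5.

Buyers bear $4.5, sellers bear $4.5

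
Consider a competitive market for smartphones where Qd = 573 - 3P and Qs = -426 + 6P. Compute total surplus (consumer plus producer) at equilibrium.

Equilibrium: 573 - 3P = -426 + 6P gives P* = 111, Q* = 240.
Demand choke price: P = 191; supply starts at P = 71.
CS = ½(191 − 111)(240) = 9600; PS = ½(111 − 71)(240) = 4800.

Total surplus = 14400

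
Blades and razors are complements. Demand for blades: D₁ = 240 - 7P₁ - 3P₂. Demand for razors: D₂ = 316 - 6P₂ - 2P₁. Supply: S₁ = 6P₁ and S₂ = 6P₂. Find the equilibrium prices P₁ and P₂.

P₁ = 12.88, P₂ = 1814/75

Market 1: 240 - 7P₁ - 3P₂ = 6P₁ → 13P₁ + 3P₂ = 240.
Market 2: 12P₂ + 2P₁ = 316.
Eliminating P₂: 12×(1) − 3×(2) gives 150P₁ = 1932, so P₁ = 12.88.
Back-substitute into (2): P₂ = (316 − 2×12.88) / 12 = 1814/75.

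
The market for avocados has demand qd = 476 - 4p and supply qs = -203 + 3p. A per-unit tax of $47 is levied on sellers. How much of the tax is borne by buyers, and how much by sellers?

Buyers bear 141/7, sellers bear 188/7

Pre-tax equilibrium: p* = 97, q* = 88.
Tax on sellers shifts supply to qs = -203 + 3(p − 47) = -344 + 3p.
476 - 4p = -344 + 3p gives buyer price pb = 820/7; sellers receive ps = 820/7 − 47 = 491/7.
New quantity: q = 476 − 4(820/7) = 52/7.
Buyer burden = 820/7 − 97 = 141/7; seller burden = 97 − 491/7 = 188/7.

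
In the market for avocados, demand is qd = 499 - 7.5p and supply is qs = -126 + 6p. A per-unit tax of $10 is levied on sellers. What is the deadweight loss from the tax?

Pre-tax equilibrium: p* = 1250/27, q* = 1366/9.
Tax on sellers shifts supply to qs = -126 + 6(p − 10) = -186 + 6p.
499 - 7.5p = -186 + 6p gives buyer price pb = 1370/27; sellers receive ps = 1370/27 − 10 = 1100/27.
New quantity: q = 499 − 7.5(1370/27) = 1066/9.
DWL = ½ × 10 × (1366/9 − 1066/9) = 500/3.

Deadweight loss = 500/3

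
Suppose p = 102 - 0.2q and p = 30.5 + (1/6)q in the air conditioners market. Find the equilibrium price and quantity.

Set the two price expressions equal: 102 - 0.2q = 30.5 + (1/6)q.
71.5 = (11/30)q, so q* = 195.
p* = 102 − (0.2)(195) = 63.

p* = 63, q* = 195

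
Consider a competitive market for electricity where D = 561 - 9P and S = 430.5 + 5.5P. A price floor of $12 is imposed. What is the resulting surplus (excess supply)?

Surplus = 43.5

Equilibrium price would be P* = 9, so the floor at 12 binds.
At P = 12: D = 453, S = 496.5.
Surplus = 496.5 − 453 = 43.5.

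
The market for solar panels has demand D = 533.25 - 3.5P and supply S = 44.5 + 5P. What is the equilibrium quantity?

Q* = 332

Set D = S: 533.25 - 3.5P = 44.5 + 5P.
488.75 = 8.5P, so P* = 57.5.
Q* = 533.25 − 3.5(57.5) = 332.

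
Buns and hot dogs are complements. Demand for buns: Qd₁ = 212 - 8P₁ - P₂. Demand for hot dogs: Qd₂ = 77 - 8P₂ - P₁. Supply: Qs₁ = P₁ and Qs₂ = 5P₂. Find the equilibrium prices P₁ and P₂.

Market 1: 212 - 8P₁ - P₂ = P₁ → 9P₁ + P₂ = 212.
Market 2: 13P₂ + P₁ = 77.
Eliminating P₂: 13×(1) − 1×(2) gives 116P₁ = 2679, so P₁ = 2679/116.
Back-substitute into (2): P₂ = (77 − 1×2679/116) / 13 = 481/116.

P₁ = 2679/116, P₂ = 481/116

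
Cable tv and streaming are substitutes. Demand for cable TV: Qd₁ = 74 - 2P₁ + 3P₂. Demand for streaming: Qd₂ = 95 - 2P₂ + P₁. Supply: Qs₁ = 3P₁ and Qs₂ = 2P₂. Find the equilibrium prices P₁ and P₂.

Market 1: 74 - 2P₁ + 3P₂ = 3P₁ → 5P₁ - 3P₂ = 74.
Market 2: 4P₂ - P₁ = 95.
Eliminating P₂: 4×(1) + 3×(2) gives 17P₁ = 581, so P₁ = 581/17.
Back-substitute into (2): P₂ = (95 + 1×581/17) / 4 = 549/17.

P₁ = 581/17, P₂ = 549/17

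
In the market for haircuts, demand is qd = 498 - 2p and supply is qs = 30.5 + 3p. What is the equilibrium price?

p* = 93.5

Set qd = qs: 498 - 2p = 30.5 + 3p.
467.5 = 5p, so p* = 93.5.
q* = 498 − 2(93.5) = 311.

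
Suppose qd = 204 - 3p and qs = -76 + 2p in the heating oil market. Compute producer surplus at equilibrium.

Equilibrium: 204 - 3p = -76 + 2p gives p* = 56, q* = 36.
Supply starts at p = 38 (where qs = 0).
PS = ½(56 − 38)(36) = 324.

Producer surplus = 324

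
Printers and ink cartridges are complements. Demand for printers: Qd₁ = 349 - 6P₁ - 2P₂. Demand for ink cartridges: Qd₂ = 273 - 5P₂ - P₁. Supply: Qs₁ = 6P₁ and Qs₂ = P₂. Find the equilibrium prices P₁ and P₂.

P₁ = 774/35, P₂ = 2927/70

Market 1: 349 - 6P₁ - 2P₂ = 6P₁ → 12P₁ + 2P₂ = 349.
Market 2: 6P₂ + P₁ = 273.
Eliminating P₂: 6×(1) − 2×(2) gives 70P₁ = 1548, so P₁ = 774/35.
Back-substitute into (2): P₂ = (273 − 1×774/35) / 6 = 2927/70.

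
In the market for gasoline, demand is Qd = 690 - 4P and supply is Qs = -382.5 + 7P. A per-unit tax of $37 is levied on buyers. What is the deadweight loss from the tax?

Deadweight loss = 19166/11

Pre-tax equilibrium: P* = 97.5, Q* = 300.
Tax on buyers shifts demand to Qd = 690 − 4(P + 37) = 542 - 4P.
542 - 4P = -382.5 + 7P gives seller price Ps = 1849/22; buyers pay Pb = 1849/22 + 37 = 2663/22.
New quantity: Q = 690 − 4(2663/22) = 2264/11.
DWL = ½ × 37 × (300 − 2264/11) = 19166/11.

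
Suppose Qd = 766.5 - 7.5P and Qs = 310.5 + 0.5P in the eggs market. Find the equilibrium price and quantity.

Set Qd = Qs: 766.5 - 7.5P = 310.5 + 0.5P.
456 = 8P, so P* = 57.
Q* = 766.5 − 7.5(57) = 339.

P* = 57, Q* = 339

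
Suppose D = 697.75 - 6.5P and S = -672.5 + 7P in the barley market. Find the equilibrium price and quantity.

P* = 101.5, Q* = 38

Set D = S: 697.75 - 6.5P = -672.5 + 7P.
1370.25 = 13.5P, so P* = 101.5.
Q* = 697.75 − 6.5(101.5) = 38.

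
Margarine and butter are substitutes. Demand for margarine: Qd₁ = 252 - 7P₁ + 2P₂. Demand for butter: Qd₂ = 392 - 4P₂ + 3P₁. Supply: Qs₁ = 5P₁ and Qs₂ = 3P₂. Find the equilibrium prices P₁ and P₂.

P₁ = 98/3, P₂ = 70

Market 1: 252 - 7P₁ + 2P₂ = 5P₁ → 12P₁ - 2P₂ = 252.
Market 2: 7P₂ - 3P₁ = 392.
Eliminating P₂: 7×(1) + 2×(2) gives 78P₁ = 2548, so P₁ = 98/3.
Back-substitute into (2): P₂ = (392 + 3×98/3) / 7 = 70.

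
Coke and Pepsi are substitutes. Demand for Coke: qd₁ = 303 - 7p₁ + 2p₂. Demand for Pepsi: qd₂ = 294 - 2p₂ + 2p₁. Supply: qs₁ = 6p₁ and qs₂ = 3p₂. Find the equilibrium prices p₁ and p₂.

Market 1: 303 - 7p₁ + 2p₂ = 6p₁ → 13p₁ - 2p₂ = 303.
Market 2: 5p₂ - 2p₁ = 294.
Eliminating p₂: 5×(1) + 2×(2) gives 61p₁ = 2103, so p₁ = 2103/61.
Back-substitute into (2): p₂ = (294 + 2×2103/61) / 5 = 4428/61.

p₁ = 2103/61, p₂ = 4428/61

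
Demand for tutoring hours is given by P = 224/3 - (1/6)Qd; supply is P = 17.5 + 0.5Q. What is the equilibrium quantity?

Set the two price expressions equal: 224/3 - (1/6)Q = 17.5 + 0.5Q.
343/6 = (2/3)Q, so Q* = 85.75.
P* = 224/3 − (1/6)(85.75) = 60.375.

Q* = 85.75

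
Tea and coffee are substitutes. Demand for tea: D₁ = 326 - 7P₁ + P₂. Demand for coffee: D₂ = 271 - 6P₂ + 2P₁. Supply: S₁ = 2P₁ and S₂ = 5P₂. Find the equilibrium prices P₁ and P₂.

P₁ = 3857/97, P₂ = 3091/97

Market 1: 326 - 7P₁ + P₂ = 2P₁ → 9P₁ - P₂ = 326.
Market 2: 11P₂ - 2P₁ = 271.
Eliminating P₂: 11×(1) + 1×(2) gives 97P₁ = 3857, so P₁ = 3857/97.
Back-substitute into (2): P₂ = (271 + 2×3857/97) / 11 = 3091/97.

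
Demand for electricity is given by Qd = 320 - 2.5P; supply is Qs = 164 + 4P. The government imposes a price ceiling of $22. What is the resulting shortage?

Equilibrium price would be P* = 24, so the ceiling at 22 binds.
At P = 22: Qd = 320 − 2.5(22) = 265, Qs = 164 + 4(22) = 252.
Shortage = 265 − 252 = 13.

Shortage = 13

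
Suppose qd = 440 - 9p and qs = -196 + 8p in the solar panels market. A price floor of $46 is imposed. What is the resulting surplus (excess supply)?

Equilibrium price would be p* = 636/17, so the floor at 46 binds.
At p = 46: qd = 26, qs = 172.
Surplus = 172 − 26 = 146.

Surplus = 146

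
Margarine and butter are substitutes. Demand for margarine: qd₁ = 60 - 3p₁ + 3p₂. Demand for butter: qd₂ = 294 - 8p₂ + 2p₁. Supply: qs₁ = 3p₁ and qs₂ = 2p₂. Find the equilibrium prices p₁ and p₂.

Market 1: 60 - 3p₁ + 3p₂ = 3p₁ → 6p₁ - 3p₂ = 60.
Market 2: 10p₂ - 2p₁ = 294.
Eliminating p₂: 10×(1) + 3×(2) gives 54p₁ = 1482, so p₁ = 247/9.
Back-substitute into (2): p₂ = (294 + 2×247/9) / 10 = 314/9.

p₁ = 247/9, p₂ = 314/9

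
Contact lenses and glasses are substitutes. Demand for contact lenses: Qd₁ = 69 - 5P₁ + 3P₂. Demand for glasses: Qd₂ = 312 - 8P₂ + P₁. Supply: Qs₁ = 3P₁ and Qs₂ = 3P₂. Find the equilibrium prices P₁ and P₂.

Market 1: 69 - 5P₁ + 3P₂ = 3P₁ → 8P₁ - 3P₂ = 69.
Market 2: 11P₂ - P₁ = 312.
Eliminating P₂: 11×(1) + 3×(2) gives 85P₁ = 1695, so P₁ = 339/17.
Back-substitute into (2): P₂ = (312 + 1×339/17) / 11 = 513/17.

P₁ = 339/17, P₂ = 513/17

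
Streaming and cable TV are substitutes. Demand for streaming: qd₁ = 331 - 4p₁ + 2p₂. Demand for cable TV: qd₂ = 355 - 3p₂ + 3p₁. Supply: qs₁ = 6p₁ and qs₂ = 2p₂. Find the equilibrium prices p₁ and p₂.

p₁ = 53.75, p₂ = 103.25

Market 1: 331 - 4p₁ + 2p₂ = 6p₁ → 10p₁ - 2p₂ = 331.
Market 2: 5p₂ - 3p₁ = 355.
Eliminating p₂: 5×(1) + 2×(2) gives 44p₁ = 2365, so p₁ = 53.75.
Back-substitute into (2): p₂ = (355 + 3×53.75) / 5 = 103.25.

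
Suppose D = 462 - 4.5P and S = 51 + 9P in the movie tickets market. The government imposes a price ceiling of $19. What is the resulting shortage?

Shortage = 154.5

Equilibrium price would be P* = 274/9, so the ceiling at 19 binds.
At P = 19: D = 462 − 4.5(19) = 376.5, S = 51 + 9(19) = 222.
Shortage = 376.5 − 222 = 154.5.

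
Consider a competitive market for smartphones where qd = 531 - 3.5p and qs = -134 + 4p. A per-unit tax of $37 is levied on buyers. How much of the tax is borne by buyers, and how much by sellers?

Pre-tax equilibrium: p* = 266/3, q* = 662/3.
Tax on buyers shifts demand to qd = 531 − 3.5(p + 37) = 401.5 - 3.5p.
401.5 - 3.5p = -134 + 4p gives seller price ps = 71.4; buyers pay pb = 71.4 + 37 = 108.4.
New quantity: q = 531 − 3.5(108.4) = 151.6.
Buyer burden = 108.4 − 266/3 = 296/15; seller burden = 266/3 − 71.4 = 259/15.

Buyers bear 296/15, sellers bear 259/15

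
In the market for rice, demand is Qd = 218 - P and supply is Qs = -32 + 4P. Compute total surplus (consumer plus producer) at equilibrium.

Total surplus = 17640

Equilibrium: 218 - P = -32 + 4P gives P* = 50, Q* = 168.
Demand choke price: P = 218; supply starts at P = 8.
CS = ½(218 − 50)(168) = 14112; PS = ½(50 − 8)(168) = 3528.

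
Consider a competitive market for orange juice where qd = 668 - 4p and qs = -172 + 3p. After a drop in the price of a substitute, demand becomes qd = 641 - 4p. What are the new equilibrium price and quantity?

Original equilibrium: p* = 120, q* = 188.
New equilibrium: 641 - 4p = -172 + 3p, so 813 = 7p and p' = 813/7; q' = 641 − 4(813/7) = 1235/7.

p' = 813/7, q' = 1235/7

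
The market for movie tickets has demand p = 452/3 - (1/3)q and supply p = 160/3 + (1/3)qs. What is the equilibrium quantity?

Set the two price expressions equal: 452/3 - (1/3)q = 160/3 + (1/3)q.
292/3 = (2/3)q, so q* = 146.
p* = 452/3 − (1/3)(146) = 102.

q* = 146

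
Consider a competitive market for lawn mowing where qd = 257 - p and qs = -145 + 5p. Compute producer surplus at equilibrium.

Equilibrium: 257 - p = -145 + 5p gives p* = 67, q* = 190.
Supply starts at p = 29 (where qs = 0).
PS = ½(67 − 29)(190) = 3610.

Producer surplus = 3610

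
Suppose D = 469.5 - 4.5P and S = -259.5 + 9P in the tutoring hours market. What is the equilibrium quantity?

Q* = 226.5

Set D = S: 469.5 - 4.5P = -259.5 + 9P.
729 = 13.5P, so P* = 54.
Q* = 469.5 − 4.5(54) = 226.5.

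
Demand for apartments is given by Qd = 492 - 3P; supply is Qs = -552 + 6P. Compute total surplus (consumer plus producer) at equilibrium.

Equilibrium: 492 - 3P = -552 + 6P gives P* = 116, Q* = 144.
Demand choke price: P = 164; supply starts at P = 92.
CS = ½(164 − 116)(144) = 3456; PS = ½(116 − 92)(144) = 1728.

Total surplus = 5184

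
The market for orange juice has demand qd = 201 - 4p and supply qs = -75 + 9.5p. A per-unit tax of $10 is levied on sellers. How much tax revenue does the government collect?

Pre-tax equilibrium: p* = 184/9, q* = 1073/9.
Tax on sellers shifts supply to qs = -75 + 9.5(p − 10) = -170 + 9.5p.
201 - 4p = -170 + 9.5p gives buyer price pb = 742/27; sellers receive ps = 742/27 − 10 = 472/27.
New quantity: q = 201 − 4(742/27) = 2459/27.
Revenue = 10 × 2459/27 = 24590/27.

Tax revenue = 24590/27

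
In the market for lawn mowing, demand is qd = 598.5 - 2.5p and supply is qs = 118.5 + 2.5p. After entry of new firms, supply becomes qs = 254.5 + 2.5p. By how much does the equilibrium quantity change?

Original equilibrium: p* = 96, q* = 358.5.
New equilibrium: 598.5 - 2.5p = 254.5 + 2.5p, so 344 = 5p and p' = 68.8; q' = 598.5 − 2.5(68.8) = 426.5.
Change in quantity: 426.5 − 358.5 = 68.

Δq = 68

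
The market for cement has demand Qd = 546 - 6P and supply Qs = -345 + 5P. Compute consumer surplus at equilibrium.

Equilibrium: 546 - 6P = -345 + 5P gives P* = 81, Q* = 60.
Demand choke price (Qd = 0): P = 91.
CS = ½(91 − 81)(60) = 300.

Consumer surplus = 300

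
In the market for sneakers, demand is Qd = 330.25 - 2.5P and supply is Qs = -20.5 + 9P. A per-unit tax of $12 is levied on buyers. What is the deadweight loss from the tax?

Deadweight loss = 3240/23

Pre-tax equilibrium: P* = 30.5, Q* = 254.
Tax on buyers shifts demand to Qd = 330.25 − 2.5(P + 12) = 300.25 - 2.5P.
300.25 - 2.5P = -20.5 + 9P gives seller price Ps = 1283/46; buyers pay Pb = 1283/46 + 12 = 1835/46.
New quantity: Q = 330.25 − 2.5(1835/46) = 5302/23.
DWL = ½ × 12 × (254 − 5302/23) = 3240/23.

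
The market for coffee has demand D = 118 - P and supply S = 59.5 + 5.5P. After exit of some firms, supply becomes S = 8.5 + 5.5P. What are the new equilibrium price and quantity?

P' = 219/13, Q' = 1315/13

Original equilibrium: P* = 9, Q* = 109.
New equilibrium: 118 - P = 8.5 + 5.5P, so 109.5 = 6.5P and P' = 219/13; Q' = 118 − 1(219/13) = 1315/13.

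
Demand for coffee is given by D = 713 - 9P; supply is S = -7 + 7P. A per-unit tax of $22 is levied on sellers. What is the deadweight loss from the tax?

Pre-tax equilibrium: P* = 45, Q* = 308.
Tax on sellers shifts supply to S = -7 + 7(P − 22) = -161 + 7P.
713 - 9P = -161 + 7P gives buyer price Pb = 54.625; sellers receive Ps = 54.625 − 22 = 32.625.
New quantity: Q = 713 − 9(54.625) = 221.375.
DWL = ½ × 22 × (308 − 221.375) = 952.875.

Deadweight loss = 952.875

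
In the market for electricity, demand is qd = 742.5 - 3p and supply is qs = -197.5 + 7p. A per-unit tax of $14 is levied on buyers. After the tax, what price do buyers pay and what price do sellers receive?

Buyers pay $103.8, sellers receive $89.8

Pre-tax equilibrium: p* = 94, q* = 460.5.
Tax on buyers shifts demand to qd = 742.5 − 3(p + 14) = 700.5 - 3p.
700.5 - 3p = -197.5 + 7p gives seller price ps = 89.8; buyers pay pb = 89.8 + 14 = 103.8.
New quantity: q = 742.5 − 3(103.8) = 431.1.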